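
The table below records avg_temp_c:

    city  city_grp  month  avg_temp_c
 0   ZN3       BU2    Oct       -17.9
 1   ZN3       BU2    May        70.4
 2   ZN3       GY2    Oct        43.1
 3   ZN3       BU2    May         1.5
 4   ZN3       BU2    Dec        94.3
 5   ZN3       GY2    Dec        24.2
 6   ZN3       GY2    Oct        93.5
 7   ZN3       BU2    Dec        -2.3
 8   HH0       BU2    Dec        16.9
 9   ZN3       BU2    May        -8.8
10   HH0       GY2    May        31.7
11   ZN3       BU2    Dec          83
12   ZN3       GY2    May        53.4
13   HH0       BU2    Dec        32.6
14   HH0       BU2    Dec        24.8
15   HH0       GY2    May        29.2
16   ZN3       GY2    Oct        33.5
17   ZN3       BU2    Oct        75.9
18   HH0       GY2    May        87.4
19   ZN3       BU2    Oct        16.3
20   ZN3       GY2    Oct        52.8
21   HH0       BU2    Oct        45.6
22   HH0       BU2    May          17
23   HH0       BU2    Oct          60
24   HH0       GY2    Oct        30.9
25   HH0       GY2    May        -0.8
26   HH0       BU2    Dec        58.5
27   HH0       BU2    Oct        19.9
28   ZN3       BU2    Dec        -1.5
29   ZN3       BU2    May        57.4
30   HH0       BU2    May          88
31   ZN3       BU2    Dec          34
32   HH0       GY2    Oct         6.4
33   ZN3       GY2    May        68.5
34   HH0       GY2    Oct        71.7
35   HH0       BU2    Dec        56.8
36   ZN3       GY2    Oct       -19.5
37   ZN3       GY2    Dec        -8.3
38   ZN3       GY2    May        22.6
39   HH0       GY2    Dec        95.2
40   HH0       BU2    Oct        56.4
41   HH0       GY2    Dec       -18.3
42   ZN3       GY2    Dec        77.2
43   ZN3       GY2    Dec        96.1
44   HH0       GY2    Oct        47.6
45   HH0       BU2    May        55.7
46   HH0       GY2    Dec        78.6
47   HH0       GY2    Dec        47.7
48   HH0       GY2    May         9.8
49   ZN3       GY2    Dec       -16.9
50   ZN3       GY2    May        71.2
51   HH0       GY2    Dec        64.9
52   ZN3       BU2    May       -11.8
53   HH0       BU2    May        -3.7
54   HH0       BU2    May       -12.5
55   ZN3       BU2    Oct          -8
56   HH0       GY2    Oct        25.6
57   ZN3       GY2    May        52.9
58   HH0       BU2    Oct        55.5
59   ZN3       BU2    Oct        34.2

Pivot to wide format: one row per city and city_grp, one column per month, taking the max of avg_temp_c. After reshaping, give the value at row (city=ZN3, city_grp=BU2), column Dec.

94.3

Rows with city=ZN3, city_grp=BU2 and month=Dec: avg_temp_c values are 94.3, -2.3, 83, -1.5, 34.
max(94.3, -2.3, 83, -1.5, 34) = 94.3.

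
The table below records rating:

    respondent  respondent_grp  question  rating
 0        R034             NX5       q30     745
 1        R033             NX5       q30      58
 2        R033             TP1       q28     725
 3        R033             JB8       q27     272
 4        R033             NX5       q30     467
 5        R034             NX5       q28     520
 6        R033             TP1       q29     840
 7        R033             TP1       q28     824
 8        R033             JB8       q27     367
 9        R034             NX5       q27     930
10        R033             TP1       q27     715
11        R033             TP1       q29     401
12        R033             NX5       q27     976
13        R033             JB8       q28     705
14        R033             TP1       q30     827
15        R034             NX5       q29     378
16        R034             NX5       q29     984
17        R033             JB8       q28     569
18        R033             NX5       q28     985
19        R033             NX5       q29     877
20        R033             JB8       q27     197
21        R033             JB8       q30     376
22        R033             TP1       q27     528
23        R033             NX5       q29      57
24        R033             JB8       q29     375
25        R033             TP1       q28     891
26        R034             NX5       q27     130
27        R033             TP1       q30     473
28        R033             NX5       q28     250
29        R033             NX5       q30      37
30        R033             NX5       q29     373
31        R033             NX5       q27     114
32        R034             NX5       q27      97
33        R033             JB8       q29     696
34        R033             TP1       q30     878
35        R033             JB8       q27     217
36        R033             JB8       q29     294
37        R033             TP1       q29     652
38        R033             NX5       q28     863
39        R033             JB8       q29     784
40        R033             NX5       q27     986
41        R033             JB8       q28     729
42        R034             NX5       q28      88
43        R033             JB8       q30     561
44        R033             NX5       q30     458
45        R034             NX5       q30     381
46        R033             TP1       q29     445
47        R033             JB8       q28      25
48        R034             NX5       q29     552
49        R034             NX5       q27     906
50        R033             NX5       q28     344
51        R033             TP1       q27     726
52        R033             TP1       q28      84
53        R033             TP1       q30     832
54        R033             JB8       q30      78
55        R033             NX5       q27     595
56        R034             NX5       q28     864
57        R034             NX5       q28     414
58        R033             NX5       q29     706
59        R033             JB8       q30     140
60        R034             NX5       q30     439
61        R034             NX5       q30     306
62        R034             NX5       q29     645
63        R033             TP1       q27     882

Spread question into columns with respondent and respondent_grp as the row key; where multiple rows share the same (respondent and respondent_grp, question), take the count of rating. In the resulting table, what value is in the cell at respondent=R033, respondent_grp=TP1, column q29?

Rows with respondent=R033, respondent_grp=TP1 and question=q29: rating values are 840, 401, 652, 445.
4 rows match — count = 4.

4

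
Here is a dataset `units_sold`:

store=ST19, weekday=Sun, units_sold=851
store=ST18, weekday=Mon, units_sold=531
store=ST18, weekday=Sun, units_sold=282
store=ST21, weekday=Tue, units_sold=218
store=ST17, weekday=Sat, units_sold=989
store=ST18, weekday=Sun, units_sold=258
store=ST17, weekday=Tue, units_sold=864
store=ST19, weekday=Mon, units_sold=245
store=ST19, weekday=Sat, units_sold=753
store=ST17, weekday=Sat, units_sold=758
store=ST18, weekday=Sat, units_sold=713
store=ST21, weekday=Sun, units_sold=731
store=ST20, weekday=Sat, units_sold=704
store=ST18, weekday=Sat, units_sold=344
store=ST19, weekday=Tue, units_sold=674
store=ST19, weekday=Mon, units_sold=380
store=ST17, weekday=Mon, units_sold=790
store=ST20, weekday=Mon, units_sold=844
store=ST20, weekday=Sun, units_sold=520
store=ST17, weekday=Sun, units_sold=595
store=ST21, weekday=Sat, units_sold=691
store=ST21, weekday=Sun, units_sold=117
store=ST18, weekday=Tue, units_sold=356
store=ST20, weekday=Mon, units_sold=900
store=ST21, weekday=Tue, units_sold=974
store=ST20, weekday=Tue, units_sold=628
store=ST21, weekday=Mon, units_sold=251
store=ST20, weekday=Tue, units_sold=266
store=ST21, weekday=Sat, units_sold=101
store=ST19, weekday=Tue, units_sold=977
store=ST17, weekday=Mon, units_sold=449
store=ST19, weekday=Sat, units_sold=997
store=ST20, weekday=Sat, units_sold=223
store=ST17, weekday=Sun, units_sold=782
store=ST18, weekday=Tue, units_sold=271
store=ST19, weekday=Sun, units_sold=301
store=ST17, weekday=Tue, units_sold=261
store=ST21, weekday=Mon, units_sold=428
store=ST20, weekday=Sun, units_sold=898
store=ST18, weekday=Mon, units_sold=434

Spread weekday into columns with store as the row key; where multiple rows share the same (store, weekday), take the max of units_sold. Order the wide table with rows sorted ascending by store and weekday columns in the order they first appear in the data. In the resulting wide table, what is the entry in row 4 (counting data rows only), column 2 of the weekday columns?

With rows sorted ascending by store, row 4 is store=ST20. weekday columns in first-appearance order: Sun, Mon, Tue, Sat; column 2 is Mon.
Long rows with store=ST20, weekday=Mon: max(844, 900) = 900.

900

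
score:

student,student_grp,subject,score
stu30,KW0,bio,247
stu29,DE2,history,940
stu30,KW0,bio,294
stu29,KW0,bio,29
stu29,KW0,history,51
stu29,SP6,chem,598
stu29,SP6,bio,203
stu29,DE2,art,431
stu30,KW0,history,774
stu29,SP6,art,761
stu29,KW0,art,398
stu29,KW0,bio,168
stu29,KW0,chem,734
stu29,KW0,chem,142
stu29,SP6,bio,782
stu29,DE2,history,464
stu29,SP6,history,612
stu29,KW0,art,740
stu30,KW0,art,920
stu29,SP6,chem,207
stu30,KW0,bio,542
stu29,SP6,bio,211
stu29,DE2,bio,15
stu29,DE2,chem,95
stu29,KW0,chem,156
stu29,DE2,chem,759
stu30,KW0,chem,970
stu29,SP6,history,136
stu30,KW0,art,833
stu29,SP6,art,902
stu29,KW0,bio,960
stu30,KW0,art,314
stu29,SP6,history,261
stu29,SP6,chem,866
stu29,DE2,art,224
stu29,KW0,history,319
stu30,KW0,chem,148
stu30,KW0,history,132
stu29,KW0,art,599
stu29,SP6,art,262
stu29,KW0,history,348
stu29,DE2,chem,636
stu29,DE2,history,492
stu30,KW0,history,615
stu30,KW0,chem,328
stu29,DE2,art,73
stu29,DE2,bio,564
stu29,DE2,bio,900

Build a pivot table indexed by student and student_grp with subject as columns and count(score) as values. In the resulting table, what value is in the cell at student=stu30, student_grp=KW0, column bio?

Rows with student=stu30, student_grp=KW0 and subject=bio: score values are 247, 294, 542.
3 rows match — count = 3.

3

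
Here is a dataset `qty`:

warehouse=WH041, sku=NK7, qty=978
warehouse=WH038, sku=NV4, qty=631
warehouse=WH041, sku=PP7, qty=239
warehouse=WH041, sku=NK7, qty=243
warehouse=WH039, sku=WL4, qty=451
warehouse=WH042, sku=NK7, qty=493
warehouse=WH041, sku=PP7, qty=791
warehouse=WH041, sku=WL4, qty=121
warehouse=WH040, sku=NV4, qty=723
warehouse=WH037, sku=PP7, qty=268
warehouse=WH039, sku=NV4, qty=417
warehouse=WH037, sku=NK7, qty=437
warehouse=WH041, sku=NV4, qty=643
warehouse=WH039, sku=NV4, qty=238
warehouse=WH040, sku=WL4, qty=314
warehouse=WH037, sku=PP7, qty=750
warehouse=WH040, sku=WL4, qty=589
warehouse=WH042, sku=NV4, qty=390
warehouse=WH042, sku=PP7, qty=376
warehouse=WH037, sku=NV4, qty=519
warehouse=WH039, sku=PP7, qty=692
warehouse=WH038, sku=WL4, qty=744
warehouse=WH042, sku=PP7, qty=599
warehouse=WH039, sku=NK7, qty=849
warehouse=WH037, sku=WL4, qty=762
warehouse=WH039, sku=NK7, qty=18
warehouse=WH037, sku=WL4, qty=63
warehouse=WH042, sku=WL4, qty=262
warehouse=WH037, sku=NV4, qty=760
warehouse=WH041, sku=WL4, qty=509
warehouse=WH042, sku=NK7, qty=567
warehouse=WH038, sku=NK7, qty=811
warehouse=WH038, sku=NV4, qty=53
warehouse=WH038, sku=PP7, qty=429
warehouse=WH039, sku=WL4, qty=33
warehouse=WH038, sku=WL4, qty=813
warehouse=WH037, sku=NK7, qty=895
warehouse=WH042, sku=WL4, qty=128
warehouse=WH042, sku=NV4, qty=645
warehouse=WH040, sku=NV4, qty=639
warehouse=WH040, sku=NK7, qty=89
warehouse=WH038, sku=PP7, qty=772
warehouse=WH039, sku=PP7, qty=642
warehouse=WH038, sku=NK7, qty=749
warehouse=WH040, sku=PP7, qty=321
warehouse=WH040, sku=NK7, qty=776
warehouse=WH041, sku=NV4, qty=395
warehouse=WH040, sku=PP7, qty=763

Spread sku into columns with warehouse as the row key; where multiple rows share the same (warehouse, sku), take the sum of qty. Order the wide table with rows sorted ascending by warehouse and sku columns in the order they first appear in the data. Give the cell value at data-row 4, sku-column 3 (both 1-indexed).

With rows sorted ascending by warehouse, row 4 is warehouse=WH040. sku columns in first-appearance order: NK7, NV4, PP7, WL4; column 3 is PP7.
Long rows with warehouse=WH040, sku=PP7: 321 + 763 = 1084.

1084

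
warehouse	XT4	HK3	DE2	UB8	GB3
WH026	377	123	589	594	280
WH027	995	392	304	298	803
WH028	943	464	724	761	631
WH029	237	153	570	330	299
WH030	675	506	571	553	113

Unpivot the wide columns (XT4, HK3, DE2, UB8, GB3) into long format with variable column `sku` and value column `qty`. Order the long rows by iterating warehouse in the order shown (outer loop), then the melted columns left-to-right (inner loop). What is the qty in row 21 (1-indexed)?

675

25 rows total (5 × 5). Row 21: index ⌊(21-1)/5⌋ = 4 into warehouse → WH030; (21-1) mod 5 = 0 into the melted columns → XT4.
So row 21 is (WH030, XT4, 675); qty = 675.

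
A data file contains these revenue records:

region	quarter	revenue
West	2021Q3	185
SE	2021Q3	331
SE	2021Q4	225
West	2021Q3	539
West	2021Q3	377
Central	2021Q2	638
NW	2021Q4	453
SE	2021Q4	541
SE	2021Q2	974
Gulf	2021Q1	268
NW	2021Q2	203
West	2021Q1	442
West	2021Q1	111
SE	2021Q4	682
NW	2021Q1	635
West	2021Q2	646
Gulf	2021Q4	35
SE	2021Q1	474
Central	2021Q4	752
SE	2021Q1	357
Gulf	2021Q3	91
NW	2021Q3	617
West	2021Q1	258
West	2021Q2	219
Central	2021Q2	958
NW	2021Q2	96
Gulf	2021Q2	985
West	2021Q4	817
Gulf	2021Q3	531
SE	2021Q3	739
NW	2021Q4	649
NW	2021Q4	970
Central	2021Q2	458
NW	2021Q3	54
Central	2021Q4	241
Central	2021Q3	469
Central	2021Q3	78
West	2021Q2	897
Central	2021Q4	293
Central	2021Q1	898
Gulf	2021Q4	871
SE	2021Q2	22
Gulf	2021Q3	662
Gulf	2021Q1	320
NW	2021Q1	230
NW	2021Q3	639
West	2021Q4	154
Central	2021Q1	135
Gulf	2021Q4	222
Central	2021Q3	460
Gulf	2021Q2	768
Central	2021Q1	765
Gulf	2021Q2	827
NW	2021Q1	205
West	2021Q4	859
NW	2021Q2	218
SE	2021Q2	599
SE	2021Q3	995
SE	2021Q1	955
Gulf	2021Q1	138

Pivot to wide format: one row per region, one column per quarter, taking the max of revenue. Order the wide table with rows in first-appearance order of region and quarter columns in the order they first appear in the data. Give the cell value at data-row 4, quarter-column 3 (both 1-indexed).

With rows in first-appearance order of region, row 4 is region=NW. quarter columns in first-appearance order: 2021Q3, 2021Q4, 2021Q2, 2021Q1; column 3 is 2021Q2.
Long rows with region=NW, quarter=2021Q2: max(203, 96, 218) = 218.

218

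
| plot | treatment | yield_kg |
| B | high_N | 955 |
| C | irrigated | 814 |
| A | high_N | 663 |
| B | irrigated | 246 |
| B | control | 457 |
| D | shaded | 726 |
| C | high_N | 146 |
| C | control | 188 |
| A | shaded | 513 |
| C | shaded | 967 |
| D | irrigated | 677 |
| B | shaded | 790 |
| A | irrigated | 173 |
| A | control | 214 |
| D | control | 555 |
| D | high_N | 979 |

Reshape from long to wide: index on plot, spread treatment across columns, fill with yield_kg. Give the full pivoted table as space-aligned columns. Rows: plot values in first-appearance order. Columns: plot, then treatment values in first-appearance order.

plot  high_N  irrigated  control  shaded
B     955     246        457      790   
C     146     814        188      967   
A     663     173        214      513   
D     979     677        555      726   

Columns: plot plus the 4 distinct treatment values (high_N, irrigated, control, shaded).
For example, row B column high_N takes yield_kg=955 from the long row (B, high_N).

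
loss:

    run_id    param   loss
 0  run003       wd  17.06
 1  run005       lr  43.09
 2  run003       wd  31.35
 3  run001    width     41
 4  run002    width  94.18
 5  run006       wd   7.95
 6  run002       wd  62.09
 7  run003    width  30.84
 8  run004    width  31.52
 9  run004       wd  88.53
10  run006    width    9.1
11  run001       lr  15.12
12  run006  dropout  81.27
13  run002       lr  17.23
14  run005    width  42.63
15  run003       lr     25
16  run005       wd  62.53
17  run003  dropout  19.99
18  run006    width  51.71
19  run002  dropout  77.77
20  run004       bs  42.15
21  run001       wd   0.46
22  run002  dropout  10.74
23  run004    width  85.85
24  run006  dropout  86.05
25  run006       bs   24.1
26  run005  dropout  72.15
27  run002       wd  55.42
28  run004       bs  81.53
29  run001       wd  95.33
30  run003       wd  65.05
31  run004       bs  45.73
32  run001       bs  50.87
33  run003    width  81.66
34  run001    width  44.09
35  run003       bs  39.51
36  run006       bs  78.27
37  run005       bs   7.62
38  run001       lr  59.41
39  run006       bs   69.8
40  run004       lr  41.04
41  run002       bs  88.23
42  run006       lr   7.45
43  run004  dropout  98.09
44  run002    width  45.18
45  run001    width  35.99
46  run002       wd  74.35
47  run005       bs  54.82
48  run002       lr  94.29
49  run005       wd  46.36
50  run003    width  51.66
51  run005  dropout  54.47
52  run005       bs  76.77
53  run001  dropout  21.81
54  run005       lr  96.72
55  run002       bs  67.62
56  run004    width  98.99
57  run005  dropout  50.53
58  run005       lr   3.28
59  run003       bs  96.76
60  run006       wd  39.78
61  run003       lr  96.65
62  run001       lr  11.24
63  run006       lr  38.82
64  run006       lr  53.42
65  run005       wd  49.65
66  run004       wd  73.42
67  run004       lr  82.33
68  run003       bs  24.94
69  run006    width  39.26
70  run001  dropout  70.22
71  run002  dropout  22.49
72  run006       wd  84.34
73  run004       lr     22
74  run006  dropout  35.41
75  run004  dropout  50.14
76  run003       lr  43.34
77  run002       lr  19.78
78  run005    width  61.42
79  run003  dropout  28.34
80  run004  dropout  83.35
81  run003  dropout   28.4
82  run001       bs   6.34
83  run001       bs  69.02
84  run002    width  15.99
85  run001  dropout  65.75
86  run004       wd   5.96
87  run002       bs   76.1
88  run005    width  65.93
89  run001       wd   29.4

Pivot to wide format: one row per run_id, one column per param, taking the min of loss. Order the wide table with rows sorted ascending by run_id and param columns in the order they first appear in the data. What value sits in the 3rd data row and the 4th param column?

With rows sorted ascending by run_id, row 3 is run_id=run003. param columns in first-appearance order: wd, lr, width, dropout, bs; column 4 is dropout.
Long rows with run_id=run003, param=dropout: min(19.99, 28.34, 28.4) = 19.99.

19.99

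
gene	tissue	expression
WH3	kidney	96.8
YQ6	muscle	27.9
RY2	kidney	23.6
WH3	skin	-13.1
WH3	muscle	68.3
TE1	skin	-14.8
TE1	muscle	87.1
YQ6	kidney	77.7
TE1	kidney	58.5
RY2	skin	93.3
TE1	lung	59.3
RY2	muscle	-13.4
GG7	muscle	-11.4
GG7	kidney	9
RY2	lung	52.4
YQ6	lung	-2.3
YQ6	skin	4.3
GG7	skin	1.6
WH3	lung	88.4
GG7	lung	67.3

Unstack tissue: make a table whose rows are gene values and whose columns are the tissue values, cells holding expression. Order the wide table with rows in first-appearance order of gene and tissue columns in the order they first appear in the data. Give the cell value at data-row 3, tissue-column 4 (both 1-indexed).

With rows in first-appearance order of gene, row 3 is gene=RY2. tissue columns in first-appearance order: kidney, muscle, skin, lung; column 4 is lung.
Long rows with gene=RY2, tissue=lung: expression = 52.4.

52.4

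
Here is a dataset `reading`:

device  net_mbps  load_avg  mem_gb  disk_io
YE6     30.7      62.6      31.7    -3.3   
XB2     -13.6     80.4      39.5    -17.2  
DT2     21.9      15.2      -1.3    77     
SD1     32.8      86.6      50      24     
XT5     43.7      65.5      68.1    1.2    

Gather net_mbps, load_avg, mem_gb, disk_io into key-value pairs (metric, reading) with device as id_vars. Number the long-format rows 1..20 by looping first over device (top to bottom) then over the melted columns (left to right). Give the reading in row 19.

68.1

20 rows total (5 × 4). Row 19: index ⌊(19-1)/4⌋ = 4 into device → XT5; (19-1) mod 4 = 2 into the melted columns → mem_gb.
So row 19 is (XT5, mem_gb, 68.1); reading = 68.1.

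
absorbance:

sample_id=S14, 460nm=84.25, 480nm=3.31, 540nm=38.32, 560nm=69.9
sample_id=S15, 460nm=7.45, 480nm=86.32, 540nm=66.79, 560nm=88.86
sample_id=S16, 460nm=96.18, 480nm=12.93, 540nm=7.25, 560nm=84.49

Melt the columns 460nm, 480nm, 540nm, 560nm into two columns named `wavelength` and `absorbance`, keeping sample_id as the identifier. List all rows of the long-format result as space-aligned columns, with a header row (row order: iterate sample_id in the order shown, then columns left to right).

sample_id  wavelength  absorbance
S14        460nm       84.25     
S14        480nm       3.31      
S14        540nm       38.32     
S14        560nm       69.9      
S15        460nm       7.45      
S15        480nm       86.32     
S15        540nm       66.79     
S15        560nm       88.86     
S16        460nm       96.18     
S16        480nm       12.93     
S16        540nm       7.25      
S16        560nm       84.49     

Each (sample_id, column) pair becomes one row: 3 × 4 = 12 rows.
For example, (S14, 460nm) → absorbance=84.25.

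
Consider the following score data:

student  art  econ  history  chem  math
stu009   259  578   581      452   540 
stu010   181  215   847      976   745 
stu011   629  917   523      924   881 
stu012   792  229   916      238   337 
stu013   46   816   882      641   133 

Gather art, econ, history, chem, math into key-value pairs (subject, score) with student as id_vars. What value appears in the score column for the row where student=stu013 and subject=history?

Unpivoting turns each (student, wide-column) pair into one long row.
The wide cell at row stu013, column history holds 882, so the long row (stu013, history) has score=882.

882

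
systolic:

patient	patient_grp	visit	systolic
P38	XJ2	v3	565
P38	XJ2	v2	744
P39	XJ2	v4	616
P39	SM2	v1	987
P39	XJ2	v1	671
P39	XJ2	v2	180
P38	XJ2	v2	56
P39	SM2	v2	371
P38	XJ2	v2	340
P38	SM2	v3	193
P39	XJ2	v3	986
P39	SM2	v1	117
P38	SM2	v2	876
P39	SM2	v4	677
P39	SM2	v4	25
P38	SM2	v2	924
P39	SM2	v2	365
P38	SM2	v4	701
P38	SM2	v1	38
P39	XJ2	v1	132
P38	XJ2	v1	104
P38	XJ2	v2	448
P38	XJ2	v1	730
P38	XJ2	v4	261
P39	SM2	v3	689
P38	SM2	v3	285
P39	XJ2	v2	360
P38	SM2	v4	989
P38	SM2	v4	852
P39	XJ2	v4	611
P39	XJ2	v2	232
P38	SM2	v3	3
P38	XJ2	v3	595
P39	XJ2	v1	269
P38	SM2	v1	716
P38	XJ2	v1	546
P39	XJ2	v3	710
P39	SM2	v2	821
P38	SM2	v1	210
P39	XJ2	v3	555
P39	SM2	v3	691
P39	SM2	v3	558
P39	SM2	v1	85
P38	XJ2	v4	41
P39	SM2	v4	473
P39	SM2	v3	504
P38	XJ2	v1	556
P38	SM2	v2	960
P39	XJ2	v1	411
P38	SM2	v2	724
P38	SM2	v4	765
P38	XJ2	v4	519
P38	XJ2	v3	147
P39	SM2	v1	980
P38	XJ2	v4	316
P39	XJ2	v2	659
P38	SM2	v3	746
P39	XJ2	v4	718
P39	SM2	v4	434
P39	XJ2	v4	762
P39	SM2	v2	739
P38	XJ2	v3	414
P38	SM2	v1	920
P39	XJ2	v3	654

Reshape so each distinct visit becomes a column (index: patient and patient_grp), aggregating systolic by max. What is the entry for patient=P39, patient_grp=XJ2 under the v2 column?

659

Rows with patient=P39, patient_grp=XJ2 and visit=v2: systolic values are 180, 360, 232, 659.
max(180, 360, 232, 659) = 659.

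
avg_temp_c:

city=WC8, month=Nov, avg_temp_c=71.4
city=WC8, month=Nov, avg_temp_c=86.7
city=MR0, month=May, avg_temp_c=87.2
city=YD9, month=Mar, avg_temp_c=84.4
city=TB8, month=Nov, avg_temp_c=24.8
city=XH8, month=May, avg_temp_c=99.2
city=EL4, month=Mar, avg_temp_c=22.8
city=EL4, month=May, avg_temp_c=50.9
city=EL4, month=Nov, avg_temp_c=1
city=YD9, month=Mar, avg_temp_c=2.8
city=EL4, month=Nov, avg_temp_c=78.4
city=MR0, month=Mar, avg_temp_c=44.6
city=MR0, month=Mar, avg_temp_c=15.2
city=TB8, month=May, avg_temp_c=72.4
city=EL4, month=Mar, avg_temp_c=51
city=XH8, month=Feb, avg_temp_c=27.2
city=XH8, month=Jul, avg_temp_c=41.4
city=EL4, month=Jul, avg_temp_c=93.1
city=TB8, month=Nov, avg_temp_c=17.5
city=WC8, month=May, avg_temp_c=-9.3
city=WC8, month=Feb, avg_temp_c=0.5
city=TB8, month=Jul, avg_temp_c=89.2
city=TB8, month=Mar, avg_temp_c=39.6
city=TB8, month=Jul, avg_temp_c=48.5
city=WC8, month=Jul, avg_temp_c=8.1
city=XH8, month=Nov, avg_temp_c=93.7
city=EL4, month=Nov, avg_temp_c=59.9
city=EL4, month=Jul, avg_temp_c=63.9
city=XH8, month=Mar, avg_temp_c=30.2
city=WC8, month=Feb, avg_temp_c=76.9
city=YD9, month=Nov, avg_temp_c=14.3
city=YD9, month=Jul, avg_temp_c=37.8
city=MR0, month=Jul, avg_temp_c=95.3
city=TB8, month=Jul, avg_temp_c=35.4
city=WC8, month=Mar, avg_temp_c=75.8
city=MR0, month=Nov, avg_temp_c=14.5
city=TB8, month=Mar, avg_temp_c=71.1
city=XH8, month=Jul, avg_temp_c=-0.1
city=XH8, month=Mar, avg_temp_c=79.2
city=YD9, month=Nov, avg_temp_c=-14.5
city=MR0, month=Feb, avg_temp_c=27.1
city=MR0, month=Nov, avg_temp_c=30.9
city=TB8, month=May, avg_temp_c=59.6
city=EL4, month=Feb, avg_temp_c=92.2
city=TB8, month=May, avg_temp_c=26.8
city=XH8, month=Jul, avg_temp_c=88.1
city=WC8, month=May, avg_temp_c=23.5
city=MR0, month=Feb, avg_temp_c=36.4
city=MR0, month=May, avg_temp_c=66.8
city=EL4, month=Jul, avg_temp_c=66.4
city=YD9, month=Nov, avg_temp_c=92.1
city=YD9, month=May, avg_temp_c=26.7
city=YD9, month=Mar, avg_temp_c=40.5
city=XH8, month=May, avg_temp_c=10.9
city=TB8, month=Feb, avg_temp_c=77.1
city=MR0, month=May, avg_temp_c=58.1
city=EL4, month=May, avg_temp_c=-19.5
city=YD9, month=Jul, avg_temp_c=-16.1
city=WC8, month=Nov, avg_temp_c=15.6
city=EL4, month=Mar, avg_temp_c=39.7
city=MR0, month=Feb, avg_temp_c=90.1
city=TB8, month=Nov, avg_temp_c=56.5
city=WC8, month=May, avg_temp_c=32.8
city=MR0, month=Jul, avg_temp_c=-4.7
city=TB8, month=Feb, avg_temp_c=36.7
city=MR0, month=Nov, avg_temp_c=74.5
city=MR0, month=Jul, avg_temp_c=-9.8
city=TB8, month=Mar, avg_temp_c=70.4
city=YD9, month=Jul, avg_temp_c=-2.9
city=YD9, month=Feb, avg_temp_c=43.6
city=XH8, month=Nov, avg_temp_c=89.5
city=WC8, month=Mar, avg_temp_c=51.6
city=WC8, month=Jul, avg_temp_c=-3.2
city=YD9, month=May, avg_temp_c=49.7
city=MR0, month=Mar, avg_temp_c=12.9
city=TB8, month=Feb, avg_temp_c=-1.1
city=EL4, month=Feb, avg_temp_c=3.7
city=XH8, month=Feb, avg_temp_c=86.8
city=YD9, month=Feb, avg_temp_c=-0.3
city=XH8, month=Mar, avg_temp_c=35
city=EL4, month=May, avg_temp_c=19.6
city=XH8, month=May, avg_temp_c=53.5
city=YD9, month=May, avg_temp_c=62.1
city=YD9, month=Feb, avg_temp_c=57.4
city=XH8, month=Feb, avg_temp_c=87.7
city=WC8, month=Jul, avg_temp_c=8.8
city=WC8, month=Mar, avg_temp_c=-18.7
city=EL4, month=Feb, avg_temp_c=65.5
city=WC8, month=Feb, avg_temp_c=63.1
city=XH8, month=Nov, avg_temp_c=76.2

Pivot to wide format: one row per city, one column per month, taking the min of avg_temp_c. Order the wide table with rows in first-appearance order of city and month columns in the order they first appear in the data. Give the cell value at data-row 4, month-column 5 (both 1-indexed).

35.4

With rows in first-appearance order of city, row 4 is city=TB8. month columns in first-appearance order: Nov, May, Mar, Feb, Jul; column 5 is Jul.
Long rows with city=TB8, month=Jul: min(89.2, 48.5, 35.4) = 35.4.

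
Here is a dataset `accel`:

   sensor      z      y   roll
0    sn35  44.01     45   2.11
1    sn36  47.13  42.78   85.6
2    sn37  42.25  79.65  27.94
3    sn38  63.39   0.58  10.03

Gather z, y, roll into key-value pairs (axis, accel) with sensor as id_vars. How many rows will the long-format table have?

4 sensor values × 3 melted columns = 12 rows.

12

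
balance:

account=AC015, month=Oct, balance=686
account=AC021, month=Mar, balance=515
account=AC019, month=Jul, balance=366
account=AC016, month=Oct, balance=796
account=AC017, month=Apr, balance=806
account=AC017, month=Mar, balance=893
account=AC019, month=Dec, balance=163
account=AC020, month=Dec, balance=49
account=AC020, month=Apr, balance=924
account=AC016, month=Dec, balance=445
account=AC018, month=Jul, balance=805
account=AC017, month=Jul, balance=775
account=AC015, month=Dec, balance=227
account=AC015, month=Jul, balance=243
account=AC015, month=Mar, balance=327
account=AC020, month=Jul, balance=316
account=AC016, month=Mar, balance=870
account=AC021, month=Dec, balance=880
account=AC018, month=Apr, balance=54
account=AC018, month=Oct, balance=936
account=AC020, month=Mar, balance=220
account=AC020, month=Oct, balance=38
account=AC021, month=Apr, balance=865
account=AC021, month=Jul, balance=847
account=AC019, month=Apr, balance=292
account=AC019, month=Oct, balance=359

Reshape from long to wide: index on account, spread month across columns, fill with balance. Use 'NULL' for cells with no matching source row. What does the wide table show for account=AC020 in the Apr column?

The long row with account=AC020, month=Apr has balance=924.

924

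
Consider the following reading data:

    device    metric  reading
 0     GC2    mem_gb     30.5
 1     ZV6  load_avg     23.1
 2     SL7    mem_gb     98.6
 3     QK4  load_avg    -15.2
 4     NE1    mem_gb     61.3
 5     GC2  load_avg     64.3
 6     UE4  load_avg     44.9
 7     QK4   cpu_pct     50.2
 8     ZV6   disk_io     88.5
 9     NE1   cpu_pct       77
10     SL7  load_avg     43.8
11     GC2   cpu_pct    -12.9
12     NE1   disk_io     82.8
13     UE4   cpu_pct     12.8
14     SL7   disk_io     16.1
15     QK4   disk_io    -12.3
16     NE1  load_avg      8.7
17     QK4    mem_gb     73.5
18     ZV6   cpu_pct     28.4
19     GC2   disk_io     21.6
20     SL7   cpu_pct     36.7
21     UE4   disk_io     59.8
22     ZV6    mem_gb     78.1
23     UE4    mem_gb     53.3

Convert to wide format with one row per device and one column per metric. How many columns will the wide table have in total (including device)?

5

1 column for device plus 4 distinct metric values → 5 columns.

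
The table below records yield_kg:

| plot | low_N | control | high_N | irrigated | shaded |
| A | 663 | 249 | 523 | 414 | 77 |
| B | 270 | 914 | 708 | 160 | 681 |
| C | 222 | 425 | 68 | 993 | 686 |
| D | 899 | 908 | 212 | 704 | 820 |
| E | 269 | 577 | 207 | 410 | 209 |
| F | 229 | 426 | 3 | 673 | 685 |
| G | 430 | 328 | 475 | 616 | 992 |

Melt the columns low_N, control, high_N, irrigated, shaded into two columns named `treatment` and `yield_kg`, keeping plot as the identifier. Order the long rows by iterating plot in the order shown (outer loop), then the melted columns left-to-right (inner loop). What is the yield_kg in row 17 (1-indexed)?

908

35 rows total (7 × 5). Row 17: index ⌊(17-1)/5⌋ = 3 into plot → D; (17-1) mod 5 = 1 into the melted columns → control.
So row 17 is (D, control, 908); yield_kg = 908.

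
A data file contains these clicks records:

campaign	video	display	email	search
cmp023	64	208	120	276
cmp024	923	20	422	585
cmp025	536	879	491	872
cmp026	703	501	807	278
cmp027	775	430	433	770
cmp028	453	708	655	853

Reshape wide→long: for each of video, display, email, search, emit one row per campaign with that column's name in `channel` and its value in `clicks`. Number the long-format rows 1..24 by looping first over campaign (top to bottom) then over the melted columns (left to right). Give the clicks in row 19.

24 rows total (6 × 4). Row 19: index ⌊(19-1)/4⌋ = 4 into campaign → cmp027; (19-1) mod 4 = 2 into the melted columns → email.
So row 19 is (cmp027, email, 433); clicks = 433.

433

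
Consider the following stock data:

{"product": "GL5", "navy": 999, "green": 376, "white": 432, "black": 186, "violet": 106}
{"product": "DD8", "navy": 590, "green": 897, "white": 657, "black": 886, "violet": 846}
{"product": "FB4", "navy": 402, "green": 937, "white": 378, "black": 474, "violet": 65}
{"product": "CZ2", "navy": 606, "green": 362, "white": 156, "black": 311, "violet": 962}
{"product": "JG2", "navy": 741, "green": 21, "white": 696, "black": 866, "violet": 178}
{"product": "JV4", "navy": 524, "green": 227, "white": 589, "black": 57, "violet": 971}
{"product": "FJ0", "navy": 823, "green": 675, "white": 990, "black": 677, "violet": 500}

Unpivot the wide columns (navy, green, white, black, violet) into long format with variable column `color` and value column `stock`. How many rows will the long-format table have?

7 product values × 5 melted columns = 35 rows.

35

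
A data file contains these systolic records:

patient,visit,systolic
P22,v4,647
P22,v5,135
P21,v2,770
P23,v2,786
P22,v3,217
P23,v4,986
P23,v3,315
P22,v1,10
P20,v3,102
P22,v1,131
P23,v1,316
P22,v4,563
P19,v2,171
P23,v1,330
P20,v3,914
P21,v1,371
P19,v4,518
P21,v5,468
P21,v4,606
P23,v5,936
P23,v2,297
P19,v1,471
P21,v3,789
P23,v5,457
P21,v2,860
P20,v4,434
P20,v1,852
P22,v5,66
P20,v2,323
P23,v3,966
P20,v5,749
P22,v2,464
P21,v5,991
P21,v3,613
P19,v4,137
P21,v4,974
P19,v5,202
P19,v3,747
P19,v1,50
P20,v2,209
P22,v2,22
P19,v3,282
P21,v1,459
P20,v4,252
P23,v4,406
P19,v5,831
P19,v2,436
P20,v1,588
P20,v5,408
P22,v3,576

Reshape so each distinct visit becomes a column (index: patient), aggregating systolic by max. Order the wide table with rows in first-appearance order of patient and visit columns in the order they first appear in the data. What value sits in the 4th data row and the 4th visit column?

914

With rows in first-appearance order of patient, row 4 is patient=P20. visit columns in first-appearance order: v4, v5, v2, v3, v1; column 4 is v3.
Long rows with patient=P20, visit=v3: max(102, 914) = 914.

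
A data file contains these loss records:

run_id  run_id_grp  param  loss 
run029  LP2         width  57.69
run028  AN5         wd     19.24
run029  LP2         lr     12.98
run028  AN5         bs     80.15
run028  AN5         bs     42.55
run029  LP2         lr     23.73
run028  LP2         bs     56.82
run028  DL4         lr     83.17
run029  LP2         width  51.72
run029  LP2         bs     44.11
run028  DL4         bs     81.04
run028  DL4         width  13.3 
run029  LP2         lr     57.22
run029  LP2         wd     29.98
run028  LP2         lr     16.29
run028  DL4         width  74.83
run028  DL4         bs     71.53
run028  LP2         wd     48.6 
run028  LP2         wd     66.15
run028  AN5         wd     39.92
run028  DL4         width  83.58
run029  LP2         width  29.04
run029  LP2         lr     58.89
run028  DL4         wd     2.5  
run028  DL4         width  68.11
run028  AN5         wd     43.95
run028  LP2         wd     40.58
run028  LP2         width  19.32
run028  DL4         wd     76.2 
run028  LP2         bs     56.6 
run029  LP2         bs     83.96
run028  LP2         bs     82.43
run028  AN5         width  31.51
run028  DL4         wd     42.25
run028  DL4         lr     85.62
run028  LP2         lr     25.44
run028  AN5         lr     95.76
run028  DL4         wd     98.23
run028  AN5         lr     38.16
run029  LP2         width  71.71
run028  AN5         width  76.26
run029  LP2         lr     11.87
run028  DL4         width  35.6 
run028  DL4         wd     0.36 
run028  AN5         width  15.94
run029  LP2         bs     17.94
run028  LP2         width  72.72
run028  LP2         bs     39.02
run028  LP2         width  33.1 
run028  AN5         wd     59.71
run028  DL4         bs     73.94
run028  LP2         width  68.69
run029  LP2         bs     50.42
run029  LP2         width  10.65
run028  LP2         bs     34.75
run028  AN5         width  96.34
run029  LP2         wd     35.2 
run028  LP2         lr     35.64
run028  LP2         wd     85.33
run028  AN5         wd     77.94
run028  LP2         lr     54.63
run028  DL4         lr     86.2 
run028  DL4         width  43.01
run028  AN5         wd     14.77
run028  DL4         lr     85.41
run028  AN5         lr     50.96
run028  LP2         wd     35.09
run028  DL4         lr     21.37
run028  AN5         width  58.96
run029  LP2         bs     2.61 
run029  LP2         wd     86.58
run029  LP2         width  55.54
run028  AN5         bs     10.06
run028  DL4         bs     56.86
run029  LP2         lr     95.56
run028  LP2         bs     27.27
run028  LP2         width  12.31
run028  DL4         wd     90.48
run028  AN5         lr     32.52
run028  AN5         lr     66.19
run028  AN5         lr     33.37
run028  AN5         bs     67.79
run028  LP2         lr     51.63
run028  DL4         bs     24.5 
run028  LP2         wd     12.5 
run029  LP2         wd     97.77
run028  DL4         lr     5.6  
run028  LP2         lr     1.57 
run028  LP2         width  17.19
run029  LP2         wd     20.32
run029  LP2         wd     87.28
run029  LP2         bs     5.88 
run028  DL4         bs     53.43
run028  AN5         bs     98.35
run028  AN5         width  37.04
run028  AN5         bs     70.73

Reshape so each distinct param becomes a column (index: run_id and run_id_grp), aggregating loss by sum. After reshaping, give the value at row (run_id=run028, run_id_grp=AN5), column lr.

316.96

Rows with run_id=run028, run_id_grp=AN5 and param=lr: loss values are 95.76, 38.16, 50.96, 32.52, 66.19, 33.37.
95.76 + 38.16 + 50.96 + 32.52 + 66.19 + 33.37 = 316.96.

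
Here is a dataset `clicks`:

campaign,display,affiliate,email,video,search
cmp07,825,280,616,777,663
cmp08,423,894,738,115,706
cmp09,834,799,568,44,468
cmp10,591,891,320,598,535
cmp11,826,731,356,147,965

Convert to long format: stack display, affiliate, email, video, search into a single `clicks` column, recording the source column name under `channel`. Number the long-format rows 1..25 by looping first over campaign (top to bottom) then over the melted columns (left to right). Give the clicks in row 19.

598

25 rows total (5 × 5). Row 19: index ⌊(19-1)/5⌋ = 3 into campaign → cmp10; (19-1) mod 5 = 3 into the melted columns → video.
So row 19 is (cmp10, video, 598); clicks = 598.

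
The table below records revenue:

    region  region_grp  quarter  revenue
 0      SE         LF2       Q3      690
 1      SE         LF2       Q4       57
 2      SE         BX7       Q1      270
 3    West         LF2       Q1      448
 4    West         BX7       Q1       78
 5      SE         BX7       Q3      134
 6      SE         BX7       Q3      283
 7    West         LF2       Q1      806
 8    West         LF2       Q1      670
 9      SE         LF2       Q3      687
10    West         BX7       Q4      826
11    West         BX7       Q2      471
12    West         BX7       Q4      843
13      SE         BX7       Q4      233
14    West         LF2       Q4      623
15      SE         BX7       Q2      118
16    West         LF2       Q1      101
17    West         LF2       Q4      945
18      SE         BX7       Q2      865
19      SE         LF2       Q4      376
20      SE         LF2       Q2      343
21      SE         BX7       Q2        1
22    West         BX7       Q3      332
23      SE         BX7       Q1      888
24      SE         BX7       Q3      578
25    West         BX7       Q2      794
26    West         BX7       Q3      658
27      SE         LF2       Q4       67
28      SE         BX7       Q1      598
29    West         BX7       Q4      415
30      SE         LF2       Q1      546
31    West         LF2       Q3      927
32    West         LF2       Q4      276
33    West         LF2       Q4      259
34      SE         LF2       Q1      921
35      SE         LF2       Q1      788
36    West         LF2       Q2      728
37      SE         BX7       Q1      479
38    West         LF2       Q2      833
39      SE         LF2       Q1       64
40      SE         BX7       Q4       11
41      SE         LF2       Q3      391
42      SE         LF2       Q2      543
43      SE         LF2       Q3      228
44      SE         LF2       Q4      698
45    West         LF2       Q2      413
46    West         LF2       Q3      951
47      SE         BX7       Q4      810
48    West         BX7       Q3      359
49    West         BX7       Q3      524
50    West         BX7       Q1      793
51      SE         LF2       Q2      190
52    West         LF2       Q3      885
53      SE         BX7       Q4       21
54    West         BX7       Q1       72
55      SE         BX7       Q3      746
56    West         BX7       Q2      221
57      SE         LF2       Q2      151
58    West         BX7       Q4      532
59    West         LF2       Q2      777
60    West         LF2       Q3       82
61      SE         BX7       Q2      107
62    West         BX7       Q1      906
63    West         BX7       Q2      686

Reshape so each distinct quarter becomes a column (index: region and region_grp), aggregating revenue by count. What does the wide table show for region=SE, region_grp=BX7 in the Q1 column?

Rows with region=SE, region_grp=BX7 and quarter=Q1: revenue values are 270, 888, 598, 479.
4 rows match — count = 4.

4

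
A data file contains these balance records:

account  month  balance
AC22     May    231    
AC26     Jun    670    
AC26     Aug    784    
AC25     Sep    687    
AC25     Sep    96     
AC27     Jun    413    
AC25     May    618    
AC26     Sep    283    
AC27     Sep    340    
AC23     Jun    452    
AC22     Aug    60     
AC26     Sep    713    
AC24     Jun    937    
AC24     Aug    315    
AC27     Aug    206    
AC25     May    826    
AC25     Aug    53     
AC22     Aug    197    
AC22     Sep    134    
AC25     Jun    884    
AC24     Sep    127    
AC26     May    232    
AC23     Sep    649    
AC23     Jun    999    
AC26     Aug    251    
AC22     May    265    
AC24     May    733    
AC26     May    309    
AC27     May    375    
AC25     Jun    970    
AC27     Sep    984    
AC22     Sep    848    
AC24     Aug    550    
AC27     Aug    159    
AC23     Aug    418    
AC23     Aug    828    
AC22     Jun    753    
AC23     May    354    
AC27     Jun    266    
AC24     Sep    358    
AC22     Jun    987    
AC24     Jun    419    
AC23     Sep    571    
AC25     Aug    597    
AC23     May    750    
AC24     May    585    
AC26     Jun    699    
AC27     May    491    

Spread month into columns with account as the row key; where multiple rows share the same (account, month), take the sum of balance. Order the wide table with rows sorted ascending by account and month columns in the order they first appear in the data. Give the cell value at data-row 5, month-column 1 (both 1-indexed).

541

With rows sorted ascending by account, row 5 is account=AC26. month columns in first-appearance order: May, Jun, Aug, Sep; column 1 is May.
Long rows with account=AC26, month=May: 232 + 309 = 541.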